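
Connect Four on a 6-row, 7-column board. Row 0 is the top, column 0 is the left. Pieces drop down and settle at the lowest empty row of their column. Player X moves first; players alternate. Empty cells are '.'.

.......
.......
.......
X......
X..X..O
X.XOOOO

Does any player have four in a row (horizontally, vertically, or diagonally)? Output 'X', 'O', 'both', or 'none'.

O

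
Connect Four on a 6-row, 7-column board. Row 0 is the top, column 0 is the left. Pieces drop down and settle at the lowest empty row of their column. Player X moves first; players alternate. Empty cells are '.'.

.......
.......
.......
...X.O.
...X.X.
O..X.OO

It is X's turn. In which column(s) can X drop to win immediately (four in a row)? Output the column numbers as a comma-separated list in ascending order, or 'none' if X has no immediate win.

col 0: drop X → no win
col 1: drop X → no win
col 2: drop X → no win
col 3: drop X → WIN!
col 4: drop X → no win
col 5: drop X → no win
col 6: drop X → no win

Answer: 3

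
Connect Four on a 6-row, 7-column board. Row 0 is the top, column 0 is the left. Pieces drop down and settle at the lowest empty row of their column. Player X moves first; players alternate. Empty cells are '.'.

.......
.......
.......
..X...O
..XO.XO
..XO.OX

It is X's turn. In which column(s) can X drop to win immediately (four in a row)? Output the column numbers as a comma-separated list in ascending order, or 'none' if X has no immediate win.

col 0: drop X → no win
col 1: drop X → no win
col 2: drop X → WIN!
col 3: drop X → no win
col 4: drop X → no win
col 5: drop X → no win
col 6: drop X → no win

Answer: 2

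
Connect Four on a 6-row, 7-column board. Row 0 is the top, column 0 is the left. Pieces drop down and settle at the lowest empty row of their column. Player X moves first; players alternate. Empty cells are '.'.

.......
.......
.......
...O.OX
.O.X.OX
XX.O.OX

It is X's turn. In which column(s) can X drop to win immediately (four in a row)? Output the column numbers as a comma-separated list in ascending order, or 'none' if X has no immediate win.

Answer: 6

Derivation:
col 0: drop X → no win
col 1: drop X → no win
col 2: drop X → no win
col 3: drop X → no win
col 4: drop X → no win
col 5: drop X → no win
col 6: drop X → WIN!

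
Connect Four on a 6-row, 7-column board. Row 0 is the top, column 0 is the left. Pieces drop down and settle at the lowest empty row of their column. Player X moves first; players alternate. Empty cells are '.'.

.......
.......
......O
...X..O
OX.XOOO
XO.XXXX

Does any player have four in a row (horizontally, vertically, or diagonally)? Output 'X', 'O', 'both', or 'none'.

X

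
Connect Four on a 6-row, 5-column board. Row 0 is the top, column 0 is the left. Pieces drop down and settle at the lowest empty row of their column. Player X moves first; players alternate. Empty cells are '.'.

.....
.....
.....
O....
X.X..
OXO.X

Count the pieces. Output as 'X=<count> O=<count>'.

X=4 O=3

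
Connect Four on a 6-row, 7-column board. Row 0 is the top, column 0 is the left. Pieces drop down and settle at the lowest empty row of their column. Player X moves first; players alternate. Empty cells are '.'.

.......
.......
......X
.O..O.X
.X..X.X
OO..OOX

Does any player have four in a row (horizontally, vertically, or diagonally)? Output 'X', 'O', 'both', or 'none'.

X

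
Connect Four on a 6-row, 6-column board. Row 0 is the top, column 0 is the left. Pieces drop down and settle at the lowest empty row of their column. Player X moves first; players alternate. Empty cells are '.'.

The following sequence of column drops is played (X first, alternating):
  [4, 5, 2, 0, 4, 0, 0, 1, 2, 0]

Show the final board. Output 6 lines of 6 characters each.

Move 1: X drops in col 4, lands at row 5
Move 2: O drops in col 5, lands at row 5
Move 3: X drops in col 2, lands at row 5
Move 4: O drops in col 0, lands at row 5
Move 5: X drops in col 4, lands at row 4
Move 6: O drops in col 0, lands at row 4
Move 7: X drops in col 0, lands at row 3
Move 8: O drops in col 1, lands at row 5
Move 9: X drops in col 2, lands at row 4
Move 10: O drops in col 0, lands at row 2

Answer: ......
......
O.....
X.....
O.X.X.
OOX.XO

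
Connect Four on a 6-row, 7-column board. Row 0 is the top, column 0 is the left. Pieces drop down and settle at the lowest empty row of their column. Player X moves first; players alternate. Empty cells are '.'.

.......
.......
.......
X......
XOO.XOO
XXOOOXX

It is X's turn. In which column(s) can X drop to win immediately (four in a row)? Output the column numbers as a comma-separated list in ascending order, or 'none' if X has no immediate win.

Answer: 0

Derivation:
col 0: drop X → WIN!
col 1: drop X → no win
col 2: drop X → no win
col 3: drop X → no win
col 4: drop X → no win
col 5: drop X → no win
col 6: drop X → no win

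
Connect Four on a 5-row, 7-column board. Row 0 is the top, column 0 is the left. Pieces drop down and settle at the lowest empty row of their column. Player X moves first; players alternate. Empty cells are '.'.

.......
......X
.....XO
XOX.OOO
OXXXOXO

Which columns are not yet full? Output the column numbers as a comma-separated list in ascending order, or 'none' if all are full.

Answer: 0,1,2,3,4,5,6

Derivation:
col 0: top cell = '.' → open
col 1: top cell = '.' → open
col 2: top cell = '.' → open
col 3: top cell = '.' → open
col 4: top cell = '.' → open
col 5: top cell = '.' → open
col 6: top cell = '.' → open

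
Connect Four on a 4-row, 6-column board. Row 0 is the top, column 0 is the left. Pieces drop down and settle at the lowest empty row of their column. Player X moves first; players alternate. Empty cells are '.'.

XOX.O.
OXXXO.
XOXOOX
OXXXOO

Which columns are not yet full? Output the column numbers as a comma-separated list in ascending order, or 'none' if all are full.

Answer: 3,5

Derivation:
col 0: top cell = 'X' → FULL
col 1: top cell = 'O' → FULL
col 2: top cell = 'X' → FULL
col 3: top cell = '.' → open
col 4: top cell = 'O' → FULL
col 5: top cell = '.' → open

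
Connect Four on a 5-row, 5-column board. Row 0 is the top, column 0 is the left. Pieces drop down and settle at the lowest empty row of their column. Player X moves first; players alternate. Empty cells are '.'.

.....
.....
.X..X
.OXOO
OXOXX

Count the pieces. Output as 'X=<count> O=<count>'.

X=6 O=5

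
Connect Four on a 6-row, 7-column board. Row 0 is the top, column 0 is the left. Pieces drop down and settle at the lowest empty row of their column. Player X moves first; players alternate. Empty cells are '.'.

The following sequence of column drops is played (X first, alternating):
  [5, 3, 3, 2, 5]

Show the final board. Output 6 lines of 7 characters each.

Move 1: X drops in col 5, lands at row 5
Move 2: O drops in col 3, lands at row 5
Move 3: X drops in col 3, lands at row 4
Move 4: O drops in col 2, lands at row 5
Move 5: X drops in col 5, lands at row 4

Answer: .......
.......
.......
.......
...X.X.
..OO.X.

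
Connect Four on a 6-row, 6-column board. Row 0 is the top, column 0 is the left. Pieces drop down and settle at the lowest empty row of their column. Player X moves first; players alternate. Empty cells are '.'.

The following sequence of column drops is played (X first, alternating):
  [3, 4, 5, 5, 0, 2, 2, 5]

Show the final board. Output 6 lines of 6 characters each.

Move 1: X drops in col 3, lands at row 5
Move 2: O drops in col 4, lands at row 5
Move 3: X drops in col 5, lands at row 5
Move 4: O drops in col 5, lands at row 4
Move 5: X drops in col 0, lands at row 5
Move 6: O drops in col 2, lands at row 5
Move 7: X drops in col 2, lands at row 4
Move 8: O drops in col 5, lands at row 3

Answer: ......
......
......
.....O
..X..O
X.OXOX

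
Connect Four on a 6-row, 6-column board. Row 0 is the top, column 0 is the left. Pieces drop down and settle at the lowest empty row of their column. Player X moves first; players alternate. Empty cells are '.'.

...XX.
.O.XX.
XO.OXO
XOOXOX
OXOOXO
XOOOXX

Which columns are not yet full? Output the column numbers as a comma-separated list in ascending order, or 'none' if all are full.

Answer: 0,1,2,5

Derivation:
col 0: top cell = '.' → open
col 1: top cell = '.' → open
col 2: top cell = '.' → open
col 3: top cell = 'X' → FULL
col 4: top cell = 'X' → FULL
col 5: top cell = '.' → open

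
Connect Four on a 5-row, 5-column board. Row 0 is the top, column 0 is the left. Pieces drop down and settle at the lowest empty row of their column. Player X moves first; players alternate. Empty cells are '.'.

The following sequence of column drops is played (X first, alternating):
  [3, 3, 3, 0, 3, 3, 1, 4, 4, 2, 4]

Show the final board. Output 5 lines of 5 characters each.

Move 1: X drops in col 3, lands at row 4
Move 2: O drops in col 3, lands at row 3
Move 3: X drops in col 3, lands at row 2
Move 4: O drops in col 0, lands at row 4
Move 5: X drops in col 3, lands at row 1
Move 6: O drops in col 3, lands at row 0
Move 7: X drops in col 1, lands at row 4
Move 8: O drops in col 4, lands at row 4
Move 9: X drops in col 4, lands at row 3
Move 10: O drops in col 2, lands at row 4
Move 11: X drops in col 4, lands at row 2

Answer: ...O.
...X.
...XX
...OX
OXOXO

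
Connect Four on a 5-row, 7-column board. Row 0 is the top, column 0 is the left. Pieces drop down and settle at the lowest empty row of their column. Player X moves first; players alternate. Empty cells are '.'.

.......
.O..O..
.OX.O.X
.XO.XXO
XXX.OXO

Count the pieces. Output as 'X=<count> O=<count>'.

X=9 O=8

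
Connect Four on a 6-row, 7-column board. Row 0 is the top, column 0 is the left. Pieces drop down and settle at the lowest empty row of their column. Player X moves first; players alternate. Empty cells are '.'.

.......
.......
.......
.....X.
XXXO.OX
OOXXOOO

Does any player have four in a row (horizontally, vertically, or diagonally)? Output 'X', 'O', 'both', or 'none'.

none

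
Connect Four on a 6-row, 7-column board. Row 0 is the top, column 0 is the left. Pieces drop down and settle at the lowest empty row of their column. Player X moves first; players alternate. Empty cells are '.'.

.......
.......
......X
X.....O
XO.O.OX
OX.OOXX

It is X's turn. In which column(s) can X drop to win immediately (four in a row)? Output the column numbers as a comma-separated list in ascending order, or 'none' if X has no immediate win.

Answer: none

Derivation:
col 0: drop X → no win
col 1: drop X → no win
col 2: drop X → no win
col 3: drop X → no win
col 4: drop X → no win
col 5: drop X → no win
col 6: drop X → no win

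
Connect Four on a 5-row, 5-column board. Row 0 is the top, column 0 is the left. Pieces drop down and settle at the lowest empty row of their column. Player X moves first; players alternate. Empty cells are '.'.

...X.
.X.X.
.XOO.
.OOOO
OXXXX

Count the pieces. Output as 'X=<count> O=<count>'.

X=8 O=7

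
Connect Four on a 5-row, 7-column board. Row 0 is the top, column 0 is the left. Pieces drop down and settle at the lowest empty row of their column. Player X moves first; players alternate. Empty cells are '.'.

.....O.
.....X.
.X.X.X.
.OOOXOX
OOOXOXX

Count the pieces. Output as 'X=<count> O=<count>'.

X=9 O=9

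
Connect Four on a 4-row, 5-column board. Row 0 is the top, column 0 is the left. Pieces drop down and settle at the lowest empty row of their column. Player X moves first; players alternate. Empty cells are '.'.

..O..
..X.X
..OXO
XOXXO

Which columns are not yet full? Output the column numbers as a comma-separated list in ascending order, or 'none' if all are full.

col 0: top cell = '.' → open
col 1: top cell = '.' → open
col 2: top cell = 'O' → FULL
col 3: top cell = '.' → open
col 4: top cell = '.' → open

Answer: 0,1,3,4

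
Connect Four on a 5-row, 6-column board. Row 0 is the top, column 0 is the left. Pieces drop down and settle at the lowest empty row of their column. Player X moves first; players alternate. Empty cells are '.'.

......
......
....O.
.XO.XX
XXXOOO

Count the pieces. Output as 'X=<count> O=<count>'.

X=6 O=5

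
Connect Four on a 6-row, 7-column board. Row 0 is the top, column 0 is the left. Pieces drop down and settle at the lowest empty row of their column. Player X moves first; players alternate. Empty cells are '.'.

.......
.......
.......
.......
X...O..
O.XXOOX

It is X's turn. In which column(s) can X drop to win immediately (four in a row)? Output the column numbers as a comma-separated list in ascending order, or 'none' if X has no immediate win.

col 0: drop X → no win
col 1: drop X → no win
col 2: drop X → no win
col 3: drop X → no win
col 4: drop X → no win
col 5: drop X → no win
col 6: drop X → no win

Answer: none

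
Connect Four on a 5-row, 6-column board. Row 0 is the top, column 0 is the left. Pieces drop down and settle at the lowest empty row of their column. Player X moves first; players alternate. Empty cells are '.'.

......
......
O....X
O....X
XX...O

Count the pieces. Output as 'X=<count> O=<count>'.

X=4 O=3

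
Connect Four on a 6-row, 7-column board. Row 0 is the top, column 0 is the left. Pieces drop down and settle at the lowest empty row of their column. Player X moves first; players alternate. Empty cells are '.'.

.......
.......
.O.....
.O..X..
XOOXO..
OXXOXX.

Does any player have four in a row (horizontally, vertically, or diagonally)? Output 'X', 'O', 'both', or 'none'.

none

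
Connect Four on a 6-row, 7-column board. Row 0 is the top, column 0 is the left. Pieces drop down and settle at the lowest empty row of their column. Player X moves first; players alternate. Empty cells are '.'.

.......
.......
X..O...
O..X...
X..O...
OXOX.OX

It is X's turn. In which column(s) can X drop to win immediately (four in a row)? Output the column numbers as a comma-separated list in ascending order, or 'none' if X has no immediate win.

col 0: drop X → no win
col 1: drop X → no win
col 2: drop X → no win
col 3: drop X → no win
col 4: drop X → no win
col 5: drop X → no win
col 6: drop X → no win

Answer: none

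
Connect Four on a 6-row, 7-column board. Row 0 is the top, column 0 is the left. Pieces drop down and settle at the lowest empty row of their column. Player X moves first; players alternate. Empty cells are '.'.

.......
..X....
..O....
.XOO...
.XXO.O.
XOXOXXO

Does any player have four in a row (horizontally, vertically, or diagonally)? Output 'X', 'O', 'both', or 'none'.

none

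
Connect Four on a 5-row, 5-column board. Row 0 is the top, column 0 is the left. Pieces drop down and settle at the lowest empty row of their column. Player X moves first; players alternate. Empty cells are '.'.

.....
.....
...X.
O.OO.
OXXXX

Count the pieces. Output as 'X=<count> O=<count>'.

X=5 O=4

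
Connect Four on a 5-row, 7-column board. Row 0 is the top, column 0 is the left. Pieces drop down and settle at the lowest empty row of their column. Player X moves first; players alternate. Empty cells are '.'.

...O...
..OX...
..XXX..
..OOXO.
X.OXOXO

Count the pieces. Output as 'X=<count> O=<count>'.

X=8 O=8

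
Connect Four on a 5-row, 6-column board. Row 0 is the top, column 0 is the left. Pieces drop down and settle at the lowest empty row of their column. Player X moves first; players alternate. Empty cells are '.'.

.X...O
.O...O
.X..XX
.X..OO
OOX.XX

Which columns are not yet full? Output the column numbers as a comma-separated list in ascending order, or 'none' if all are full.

Answer: 0,2,3,4

Derivation:
col 0: top cell = '.' → open
col 1: top cell = 'X' → FULL
col 2: top cell = '.' → open
col 3: top cell = '.' → open
col 4: top cell = '.' → open
col 5: top cell = 'O' → FULL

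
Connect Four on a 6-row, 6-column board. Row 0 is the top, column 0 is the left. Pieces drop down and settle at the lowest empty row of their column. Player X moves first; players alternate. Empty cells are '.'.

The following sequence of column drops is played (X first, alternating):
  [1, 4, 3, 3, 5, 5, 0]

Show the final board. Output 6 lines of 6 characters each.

Answer: ......
......
......
......
...O.O
XX.XOX

Derivation:
Move 1: X drops in col 1, lands at row 5
Move 2: O drops in col 4, lands at row 5
Move 3: X drops in col 3, lands at row 5
Move 4: O drops in col 3, lands at row 4
Move 5: X drops in col 5, lands at row 5
Move 6: O drops in col 5, lands at row 4
Move 7: X drops in col 0, lands at row 5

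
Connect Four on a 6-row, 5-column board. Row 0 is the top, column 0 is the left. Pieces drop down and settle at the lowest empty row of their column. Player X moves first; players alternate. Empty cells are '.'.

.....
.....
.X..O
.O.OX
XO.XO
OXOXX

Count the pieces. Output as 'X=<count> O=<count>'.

X=7 O=7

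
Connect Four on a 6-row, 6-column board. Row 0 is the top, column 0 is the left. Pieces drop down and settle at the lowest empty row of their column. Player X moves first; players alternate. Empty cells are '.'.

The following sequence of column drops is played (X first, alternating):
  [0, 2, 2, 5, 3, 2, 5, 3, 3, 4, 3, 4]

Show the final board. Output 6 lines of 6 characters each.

Answer: ......
......
...X..
..OX..
..XOOX
X.OXOO

Derivation:
Move 1: X drops in col 0, lands at row 5
Move 2: O drops in col 2, lands at row 5
Move 3: X drops in col 2, lands at row 4
Move 4: O drops in col 5, lands at row 5
Move 5: X drops in col 3, lands at row 5
Move 6: O drops in col 2, lands at row 3
Move 7: X drops in col 5, lands at row 4
Move 8: O drops in col 3, lands at row 4
Move 9: X drops in col 3, lands at row 3
Move 10: O drops in col 4, lands at row 5
Move 11: X drops in col 3, lands at row 2
Move 12: O drops in col 4, lands at row 4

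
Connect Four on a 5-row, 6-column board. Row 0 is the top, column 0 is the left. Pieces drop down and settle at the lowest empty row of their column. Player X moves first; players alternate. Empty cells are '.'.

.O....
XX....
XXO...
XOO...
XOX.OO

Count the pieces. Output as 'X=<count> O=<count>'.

X=7 O=7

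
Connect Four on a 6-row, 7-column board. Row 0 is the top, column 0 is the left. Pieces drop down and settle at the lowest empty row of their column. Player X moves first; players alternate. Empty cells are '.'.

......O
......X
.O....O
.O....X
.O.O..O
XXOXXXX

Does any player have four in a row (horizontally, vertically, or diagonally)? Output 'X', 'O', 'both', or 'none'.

X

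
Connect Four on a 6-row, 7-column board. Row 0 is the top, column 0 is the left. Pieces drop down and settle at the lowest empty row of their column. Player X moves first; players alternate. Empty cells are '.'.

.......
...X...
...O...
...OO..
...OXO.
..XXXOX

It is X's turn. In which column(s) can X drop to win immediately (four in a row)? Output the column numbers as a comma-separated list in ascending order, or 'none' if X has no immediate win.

col 0: drop X → no win
col 1: drop X → WIN!
col 2: drop X → no win
col 3: drop X → no win
col 4: drop X → no win
col 5: drop X → no win
col 6: drop X → no win

Answer: 1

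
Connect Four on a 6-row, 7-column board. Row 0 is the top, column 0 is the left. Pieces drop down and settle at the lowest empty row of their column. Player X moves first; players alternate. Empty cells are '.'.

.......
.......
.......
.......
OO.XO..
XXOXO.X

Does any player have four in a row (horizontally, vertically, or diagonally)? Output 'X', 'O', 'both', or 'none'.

none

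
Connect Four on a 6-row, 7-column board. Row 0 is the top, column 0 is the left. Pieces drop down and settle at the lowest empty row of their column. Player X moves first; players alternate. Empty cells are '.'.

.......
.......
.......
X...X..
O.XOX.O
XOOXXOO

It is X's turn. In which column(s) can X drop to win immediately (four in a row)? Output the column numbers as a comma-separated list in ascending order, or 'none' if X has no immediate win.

col 0: drop X → no win
col 1: drop X → no win
col 2: drop X → no win
col 3: drop X → no win
col 4: drop X → WIN!
col 5: drop X → no win
col 6: drop X → no win

Answer: 4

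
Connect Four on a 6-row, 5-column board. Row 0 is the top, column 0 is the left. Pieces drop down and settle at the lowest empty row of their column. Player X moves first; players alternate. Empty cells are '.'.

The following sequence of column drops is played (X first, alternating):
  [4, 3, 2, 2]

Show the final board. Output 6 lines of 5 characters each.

Answer: .....
.....
.....
.....
..O..
..XOX

Derivation:
Move 1: X drops in col 4, lands at row 5
Move 2: O drops in col 3, lands at row 5
Move 3: X drops in col 2, lands at row 5
Move 4: O drops in col 2, lands at row 4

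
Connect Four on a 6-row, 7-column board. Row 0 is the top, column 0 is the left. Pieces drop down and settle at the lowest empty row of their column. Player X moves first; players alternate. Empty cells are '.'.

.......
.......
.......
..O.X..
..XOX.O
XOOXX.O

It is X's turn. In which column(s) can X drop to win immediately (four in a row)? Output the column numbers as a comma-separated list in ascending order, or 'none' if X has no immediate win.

col 0: drop X → no win
col 1: drop X → no win
col 2: drop X → no win
col 3: drop X → no win
col 4: drop X → WIN!
col 5: drop X → no win
col 6: drop X → no win

Answer: 4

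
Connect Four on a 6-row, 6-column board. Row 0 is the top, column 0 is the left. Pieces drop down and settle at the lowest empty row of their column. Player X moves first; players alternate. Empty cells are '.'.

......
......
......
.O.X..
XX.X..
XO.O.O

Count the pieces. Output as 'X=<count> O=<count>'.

X=5 O=4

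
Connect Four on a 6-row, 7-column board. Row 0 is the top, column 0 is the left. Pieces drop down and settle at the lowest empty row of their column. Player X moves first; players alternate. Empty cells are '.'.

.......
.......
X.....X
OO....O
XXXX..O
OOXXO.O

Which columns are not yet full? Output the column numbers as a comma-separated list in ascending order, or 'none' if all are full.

col 0: top cell = '.' → open
col 1: top cell = '.' → open
col 2: top cell = '.' → open
col 3: top cell = '.' → open
col 4: top cell = '.' → open
col 5: top cell = '.' → open
col 6: top cell = '.' → open

Answer: 0,1,2,3,4,5,6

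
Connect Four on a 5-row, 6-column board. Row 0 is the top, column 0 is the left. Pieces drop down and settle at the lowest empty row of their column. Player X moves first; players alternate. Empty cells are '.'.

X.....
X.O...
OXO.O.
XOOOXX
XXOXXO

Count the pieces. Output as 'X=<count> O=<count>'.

X=10 O=9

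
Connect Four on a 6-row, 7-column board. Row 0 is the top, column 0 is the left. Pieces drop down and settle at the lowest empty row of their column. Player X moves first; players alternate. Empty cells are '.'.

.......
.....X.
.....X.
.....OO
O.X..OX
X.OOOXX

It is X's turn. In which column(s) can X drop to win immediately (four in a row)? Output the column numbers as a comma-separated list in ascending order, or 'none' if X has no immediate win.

col 0: drop X → no win
col 1: drop X → no win
col 2: drop X → no win
col 3: drop X → no win
col 4: drop X → no win
col 5: drop X → no win
col 6: drop X → no win

Answer: none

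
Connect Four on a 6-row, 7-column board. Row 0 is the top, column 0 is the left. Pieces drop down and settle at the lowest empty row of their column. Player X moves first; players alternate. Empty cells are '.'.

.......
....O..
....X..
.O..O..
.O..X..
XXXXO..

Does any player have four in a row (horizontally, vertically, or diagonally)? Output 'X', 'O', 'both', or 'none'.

X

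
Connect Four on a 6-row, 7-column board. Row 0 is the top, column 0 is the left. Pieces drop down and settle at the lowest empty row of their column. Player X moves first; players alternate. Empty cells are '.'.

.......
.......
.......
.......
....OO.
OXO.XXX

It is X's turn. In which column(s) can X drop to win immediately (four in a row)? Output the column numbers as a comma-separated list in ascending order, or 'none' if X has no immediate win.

col 0: drop X → no win
col 1: drop X → no win
col 2: drop X → no win
col 3: drop X → WIN!
col 4: drop X → no win
col 5: drop X → no win
col 6: drop X → no win

Answer: 3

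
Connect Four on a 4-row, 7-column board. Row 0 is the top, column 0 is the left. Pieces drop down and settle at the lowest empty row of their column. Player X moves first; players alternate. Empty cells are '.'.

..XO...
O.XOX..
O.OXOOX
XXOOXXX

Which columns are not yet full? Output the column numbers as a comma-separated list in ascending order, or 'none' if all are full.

col 0: top cell = '.' → open
col 1: top cell = '.' → open
col 2: top cell = 'X' → FULL
col 3: top cell = 'O' → FULL
col 4: top cell = '.' → open
col 5: top cell = '.' → open
col 6: top cell = '.' → open

Answer: 0,1,4,5,6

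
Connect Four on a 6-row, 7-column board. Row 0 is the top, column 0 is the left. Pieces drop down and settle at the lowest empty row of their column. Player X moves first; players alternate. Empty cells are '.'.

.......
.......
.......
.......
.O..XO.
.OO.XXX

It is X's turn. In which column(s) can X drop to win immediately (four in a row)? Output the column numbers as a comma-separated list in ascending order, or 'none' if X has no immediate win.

col 0: drop X → no win
col 1: drop X → no win
col 2: drop X → no win
col 3: drop X → WIN!
col 4: drop X → no win
col 5: drop X → no win
col 6: drop X → no win

Answer: 3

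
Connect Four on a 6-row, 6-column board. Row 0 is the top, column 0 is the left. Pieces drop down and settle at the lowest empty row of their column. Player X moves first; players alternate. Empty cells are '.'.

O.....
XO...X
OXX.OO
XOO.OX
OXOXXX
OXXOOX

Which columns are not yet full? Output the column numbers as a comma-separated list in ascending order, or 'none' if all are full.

Answer: 1,2,3,4,5

Derivation:
col 0: top cell = 'O' → FULL
col 1: top cell = '.' → open
col 2: top cell = '.' → open
col 3: top cell = '.' → open
col 4: top cell = '.' → open
col 5: top cell = '.' → open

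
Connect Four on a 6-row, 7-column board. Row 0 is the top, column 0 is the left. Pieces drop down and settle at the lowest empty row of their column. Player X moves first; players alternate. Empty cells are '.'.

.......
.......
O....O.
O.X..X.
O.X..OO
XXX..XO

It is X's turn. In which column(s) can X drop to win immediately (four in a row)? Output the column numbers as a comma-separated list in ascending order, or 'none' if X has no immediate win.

Answer: 2,3

Derivation:
col 0: drop X → no win
col 1: drop X → no win
col 2: drop X → WIN!
col 3: drop X → WIN!
col 4: drop X → no win
col 5: drop X → no win
col 6: drop X → no win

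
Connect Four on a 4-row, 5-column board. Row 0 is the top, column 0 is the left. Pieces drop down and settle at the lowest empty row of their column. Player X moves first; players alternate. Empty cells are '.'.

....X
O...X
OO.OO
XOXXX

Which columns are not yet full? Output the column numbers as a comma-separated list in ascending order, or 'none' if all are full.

col 0: top cell = '.' → open
col 1: top cell = '.' → open
col 2: top cell = '.' → open
col 3: top cell = '.' → open
col 4: top cell = 'X' → FULL

Answer: 0,1,2,3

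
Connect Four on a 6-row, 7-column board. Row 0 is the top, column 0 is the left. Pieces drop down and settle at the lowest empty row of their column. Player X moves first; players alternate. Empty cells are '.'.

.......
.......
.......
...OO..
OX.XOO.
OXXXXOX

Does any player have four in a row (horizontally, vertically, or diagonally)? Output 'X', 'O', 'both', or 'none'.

X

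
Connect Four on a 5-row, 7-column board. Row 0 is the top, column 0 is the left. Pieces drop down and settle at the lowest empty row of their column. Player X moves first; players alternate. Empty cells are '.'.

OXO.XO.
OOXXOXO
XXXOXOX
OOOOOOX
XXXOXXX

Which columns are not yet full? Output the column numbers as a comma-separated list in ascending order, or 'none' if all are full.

col 0: top cell = 'O' → FULL
col 1: top cell = 'X' → FULL
col 2: top cell = 'O' → FULL
col 3: top cell = '.' → open
col 4: top cell = 'X' → FULL
col 5: top cell = 'O' → FULL
col 6: top cell = '.' → open

Answer: 3,6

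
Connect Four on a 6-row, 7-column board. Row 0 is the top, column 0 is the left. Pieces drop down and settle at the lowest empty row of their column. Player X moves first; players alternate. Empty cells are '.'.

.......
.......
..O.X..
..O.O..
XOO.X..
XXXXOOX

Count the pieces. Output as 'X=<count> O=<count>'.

X=8 O=7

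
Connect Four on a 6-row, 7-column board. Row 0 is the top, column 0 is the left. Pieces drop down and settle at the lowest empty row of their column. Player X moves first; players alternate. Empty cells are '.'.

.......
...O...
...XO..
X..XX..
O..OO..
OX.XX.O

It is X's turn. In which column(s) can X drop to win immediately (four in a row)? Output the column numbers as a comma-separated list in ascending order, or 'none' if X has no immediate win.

col 0: drop X → no win
col 1: drop X → no win
col 2: drop X → WIN!
col 3: drop X → no win
col 4: drop X → no win
col 5: drop X → no win
col 6: drop X → no win

Answer: 2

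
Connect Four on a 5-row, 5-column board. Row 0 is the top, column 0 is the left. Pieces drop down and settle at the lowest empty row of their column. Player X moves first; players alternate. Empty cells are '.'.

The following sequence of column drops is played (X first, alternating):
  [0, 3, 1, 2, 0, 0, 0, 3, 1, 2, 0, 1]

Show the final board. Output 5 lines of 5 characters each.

Answer: X....
X....
OO...
XXOO.
XXOO.

Derivation:
Move 1: X drops in col 0, lands at row 4
Move 2: O drops in col 3, lands at row 4
Move 3: X drops in col 1, lands at row 4
Move 4: O drops in col 2, lands at row 4
Move 5: X drops in col 0, lands at row 3
Move 6: O drops in col 0, lands at row 2
Move 7: X drops in col 0, lands at row 1
Move 8: O drops in col 3, lands at row 3
Move 9: X drops in col 1, lands at row 3
Move 10: O drops in col 2, lands at row 3
Move 11: X drops in col 0, lands at row 0
Move 12: O drops in col 1, lands at row 2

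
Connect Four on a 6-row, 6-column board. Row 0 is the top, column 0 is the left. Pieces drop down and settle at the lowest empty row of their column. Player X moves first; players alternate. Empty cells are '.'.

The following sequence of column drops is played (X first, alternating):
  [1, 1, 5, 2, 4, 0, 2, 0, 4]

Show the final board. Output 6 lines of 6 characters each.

Answer: ......
......
......
......
OOX.X.
OXO.XX

Derivation:
Move 1: X drops in col 1, lands at row 5
Move 2: O drops in col 1, lands at row 4
Move 3: X drops in col 5, lands at row 5
Move 4: O drops in col 2, lands at row 5
Move 5: X drops in col 4, lands at row 5
Move 6: O drops in col 0, lands at row 5
Move 7: X drops in col 2, lands at row 4
Move 8: O drops in col 0, lands at row 4
Move 9: X drops in col 4, lands at row 4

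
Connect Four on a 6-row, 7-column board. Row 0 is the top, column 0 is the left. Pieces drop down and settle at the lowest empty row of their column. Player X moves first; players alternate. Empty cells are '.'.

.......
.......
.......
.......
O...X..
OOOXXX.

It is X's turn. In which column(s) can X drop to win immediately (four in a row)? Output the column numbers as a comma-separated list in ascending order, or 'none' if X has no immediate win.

col 0: drop X → no win
col 1: drop X → no win
col 2: drop X → no win
col 3: drop X → no win
col 4: drop X → no win
col 5: drop X → no win
col 6: drop X → WIN!

Answer: 6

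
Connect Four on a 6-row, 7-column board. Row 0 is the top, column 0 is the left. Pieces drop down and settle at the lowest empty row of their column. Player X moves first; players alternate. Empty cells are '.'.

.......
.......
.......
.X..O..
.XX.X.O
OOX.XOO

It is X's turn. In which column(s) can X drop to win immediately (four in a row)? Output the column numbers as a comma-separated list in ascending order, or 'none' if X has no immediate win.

Answer: none

Derivation:
col 0: drop X → no win
col 1: drop X → no win
col 2: drop X → no win
col 3: drop X → no win
col 4: drop X → no win
col 5: drop X → no win
col 6: drop X → no win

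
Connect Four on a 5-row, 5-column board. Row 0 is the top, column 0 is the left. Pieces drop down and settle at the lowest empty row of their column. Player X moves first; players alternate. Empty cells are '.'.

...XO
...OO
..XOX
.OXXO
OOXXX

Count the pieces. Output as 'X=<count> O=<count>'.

X=8 O=8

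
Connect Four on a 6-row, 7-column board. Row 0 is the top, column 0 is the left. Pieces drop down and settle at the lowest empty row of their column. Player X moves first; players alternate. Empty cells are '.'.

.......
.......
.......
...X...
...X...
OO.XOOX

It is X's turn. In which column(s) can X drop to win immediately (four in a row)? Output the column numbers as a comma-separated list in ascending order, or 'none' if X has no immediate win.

Answer: 3

Derivation:
col 0: drop X → no win
col 1: drop X → no win
col 2: drop X → no win
col 3: drop X → WIN!
col 4: drop X → no win
col 5: drop X → no win
col 6: drop X → no win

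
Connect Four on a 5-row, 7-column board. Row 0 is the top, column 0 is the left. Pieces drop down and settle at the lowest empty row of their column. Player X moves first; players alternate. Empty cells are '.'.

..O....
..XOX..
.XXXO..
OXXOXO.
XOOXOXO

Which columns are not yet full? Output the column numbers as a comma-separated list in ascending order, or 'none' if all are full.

col 0: top cell = '.' → open
col 1: top cell = '.' → open
col 2: top cell = 'O' → FULL
col 3: top cell = '.' → open
col 4: top cell = '.' → open
col 5: top cell = '.' → open
col 6: top cell = '.' → open

Answer: 0,1,3,4,5,6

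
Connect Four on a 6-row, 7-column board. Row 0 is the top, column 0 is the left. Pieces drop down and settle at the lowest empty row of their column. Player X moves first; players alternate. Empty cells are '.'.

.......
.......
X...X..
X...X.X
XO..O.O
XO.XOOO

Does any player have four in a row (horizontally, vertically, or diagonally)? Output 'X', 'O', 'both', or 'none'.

X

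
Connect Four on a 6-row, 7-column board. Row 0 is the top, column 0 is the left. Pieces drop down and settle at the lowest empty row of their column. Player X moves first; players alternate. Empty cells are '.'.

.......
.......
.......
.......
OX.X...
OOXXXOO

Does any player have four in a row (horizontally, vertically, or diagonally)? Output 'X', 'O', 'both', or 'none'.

none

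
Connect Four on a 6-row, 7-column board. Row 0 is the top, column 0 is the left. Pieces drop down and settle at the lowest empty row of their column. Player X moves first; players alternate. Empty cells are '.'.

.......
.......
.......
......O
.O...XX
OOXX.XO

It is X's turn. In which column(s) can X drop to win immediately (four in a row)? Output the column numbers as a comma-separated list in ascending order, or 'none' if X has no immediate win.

Answer: 4

Derivation:
col 0: drop X → no win
col 1: drop X → no win
col 2: drop X → no win
col 3: drop X → no win
col 4: drop X → WIN!
col 5: drop X → no win
col 6: drop X → no win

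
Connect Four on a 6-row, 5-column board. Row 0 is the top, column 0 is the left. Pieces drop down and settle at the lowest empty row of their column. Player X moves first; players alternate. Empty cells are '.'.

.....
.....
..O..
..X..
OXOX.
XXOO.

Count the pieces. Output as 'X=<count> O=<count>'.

X=5 O=5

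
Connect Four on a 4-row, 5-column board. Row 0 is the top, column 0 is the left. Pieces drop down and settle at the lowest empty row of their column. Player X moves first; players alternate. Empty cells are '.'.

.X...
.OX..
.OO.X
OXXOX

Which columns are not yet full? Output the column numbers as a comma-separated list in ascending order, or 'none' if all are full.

Answer: 0,2,3,4

Derivation:
col 0: top cell = '.' → open
col 1: top cell = 'X' → FULL
col 2: top cell = '.' → open
col 3: top cell = '.' → open
col 4: top cell = '.' → open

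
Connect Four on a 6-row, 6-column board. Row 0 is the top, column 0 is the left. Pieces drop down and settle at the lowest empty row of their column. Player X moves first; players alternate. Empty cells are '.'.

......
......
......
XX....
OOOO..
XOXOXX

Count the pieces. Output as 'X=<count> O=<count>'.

X=6 O=6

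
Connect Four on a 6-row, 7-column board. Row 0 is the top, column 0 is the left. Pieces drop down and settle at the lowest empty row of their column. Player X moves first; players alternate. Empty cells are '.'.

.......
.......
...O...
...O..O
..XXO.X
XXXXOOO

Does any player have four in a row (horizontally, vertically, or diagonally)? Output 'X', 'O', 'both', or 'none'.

X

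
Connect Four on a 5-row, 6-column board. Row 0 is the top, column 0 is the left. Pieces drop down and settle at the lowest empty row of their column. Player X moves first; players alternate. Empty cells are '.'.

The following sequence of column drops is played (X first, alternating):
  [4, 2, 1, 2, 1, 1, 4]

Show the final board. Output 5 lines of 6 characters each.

Move 1: X drops in col 4, lands at row 4
Move 2: O drops in col 2, lands at row 4
Move 3: X drops in col 1, lands at row 4
Move 4: O drops in col 2, lands at row 3
Move 5: X drops in col 1, lands at row 3
Move 6: O drops in col 1, lands at row 2
Move 7: X drops in col 4, lands at row 3

Answer: ......
......
.O....
.XO.X.
.XO.X.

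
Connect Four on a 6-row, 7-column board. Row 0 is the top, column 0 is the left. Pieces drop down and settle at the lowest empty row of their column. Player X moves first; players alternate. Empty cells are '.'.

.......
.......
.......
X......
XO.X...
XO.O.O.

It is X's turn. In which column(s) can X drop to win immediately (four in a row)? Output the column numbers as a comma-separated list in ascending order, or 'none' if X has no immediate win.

Answer: 0

Derivation:
col 0: drop X → WIN!
col 1: drop X → no win
col 2: drop X → no win
col 3: drop X → no win
col 4: drop X → no win
col 5: drop X → no win
col 6: drop X → no win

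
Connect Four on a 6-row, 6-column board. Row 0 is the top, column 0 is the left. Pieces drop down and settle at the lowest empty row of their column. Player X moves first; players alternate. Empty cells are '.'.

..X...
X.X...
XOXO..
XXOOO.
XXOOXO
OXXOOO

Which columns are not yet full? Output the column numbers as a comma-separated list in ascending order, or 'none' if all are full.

Answer: 0,1,3,4,5

Derivation:
col 0: top cell = '.' → open
col 1: top cell = '.' → open
col 2: top cell = 'X' → FULL
col 3: top cell = '.' → open
col 4: top cell = '.' → open
col 5: top cell = '.' → open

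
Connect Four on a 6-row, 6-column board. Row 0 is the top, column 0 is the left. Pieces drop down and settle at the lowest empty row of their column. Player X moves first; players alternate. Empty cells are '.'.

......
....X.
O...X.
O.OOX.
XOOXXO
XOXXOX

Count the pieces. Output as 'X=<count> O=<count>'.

X=10 O=9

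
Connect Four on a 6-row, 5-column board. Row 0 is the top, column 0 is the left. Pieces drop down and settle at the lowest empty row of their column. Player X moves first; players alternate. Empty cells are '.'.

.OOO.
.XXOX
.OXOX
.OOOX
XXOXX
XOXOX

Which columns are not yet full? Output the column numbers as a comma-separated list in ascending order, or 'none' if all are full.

col 0: top cell = '.' → open
col 1: top cell = 'O' → FULL
col 2: top cell = 'O' → FULL
col 3: top cell = 'O' → FULL
col 4: top cell = '.' → open

Answer: 0,4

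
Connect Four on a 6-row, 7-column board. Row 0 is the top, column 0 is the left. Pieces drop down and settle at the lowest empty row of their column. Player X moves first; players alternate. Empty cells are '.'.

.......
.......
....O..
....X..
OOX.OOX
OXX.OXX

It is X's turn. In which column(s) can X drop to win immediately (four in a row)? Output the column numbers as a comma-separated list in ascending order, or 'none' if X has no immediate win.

col 0: drop X → no win
col 1: drop X → no win
col 2: drop X → no win
col 3: drop X → no win
col 4: drop X → no win
col 5: drop X → no win
col 6: drop X → no win

Answer: none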